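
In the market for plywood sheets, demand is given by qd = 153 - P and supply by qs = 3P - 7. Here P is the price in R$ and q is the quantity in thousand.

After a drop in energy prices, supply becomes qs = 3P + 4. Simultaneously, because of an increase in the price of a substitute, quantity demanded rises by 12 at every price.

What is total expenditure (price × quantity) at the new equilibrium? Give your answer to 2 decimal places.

5021.19

Original equilibrium: 153 - P = 3P - 7 gives 160 = 4P, so P = 40 and q = 113.
The new curves are qd = 165 - P (demand) and qs = 3P + 4 (supply).
New equilibrium: 165 - P = 3P + 4 ⇒ 161 = 4P ⇒ P = 40.25, q = 124.75.
New expenditure = 40.25 × 124.75 = 5021.19.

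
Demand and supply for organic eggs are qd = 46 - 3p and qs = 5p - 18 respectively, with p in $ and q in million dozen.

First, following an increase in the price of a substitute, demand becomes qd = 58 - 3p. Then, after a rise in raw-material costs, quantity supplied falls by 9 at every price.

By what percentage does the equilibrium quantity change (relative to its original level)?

+18.75

Solve the original market: 46 - 3p = 5p - 18, hence p = 8 and q = 22.
With the change applied: demand qd = 58 - 3p, supply qs = 5p - 27.
Setting them equal: 58 - 3p = 5p - 27 → 85 = 8p, so p = 10.625 and q = 26.125.
%Δq = (26.125 − 22) / 22 × 100 = +18.75%.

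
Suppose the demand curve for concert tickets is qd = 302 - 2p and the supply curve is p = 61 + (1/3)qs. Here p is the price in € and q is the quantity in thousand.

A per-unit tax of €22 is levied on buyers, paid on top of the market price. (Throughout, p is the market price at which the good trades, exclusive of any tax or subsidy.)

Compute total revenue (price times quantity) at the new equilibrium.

Original equilibrium: 302 - 2p = 3p - 183 gives 485 = 5p, so p = 97 and q = 108.
Since buyers pay the price plus the tax, the effective demand curve becomes qd = 258 - 2p.
Equate the new curves: 258 - 2p = 3p - 183, giving 441 = 5p, p = 88.2, q = 81.6.
New expenditure = 88.2 × 81.6 = 7197.12.

7197.12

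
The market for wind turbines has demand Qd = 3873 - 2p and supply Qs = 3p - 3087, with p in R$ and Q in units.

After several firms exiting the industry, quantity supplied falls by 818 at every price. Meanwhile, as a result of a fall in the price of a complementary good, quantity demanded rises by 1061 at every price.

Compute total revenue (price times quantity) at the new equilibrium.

2472091.52

Before the shock: 3873 - 2p = 3p - 3087 ⇒ 6960 = 5p ⇒ p = 1392, Q = 1089.
The new curves are Qd = 4934 - 2p (demand) and Qs = 3p - 3905 (supply).
Setting them equal: 4934 - 2p = 3p - 3905 → 8839 = 5p, so p = 1767.8 and Q = 1398.4.
New expenditure = 1767.8 × 1398.4 = 2472091.52.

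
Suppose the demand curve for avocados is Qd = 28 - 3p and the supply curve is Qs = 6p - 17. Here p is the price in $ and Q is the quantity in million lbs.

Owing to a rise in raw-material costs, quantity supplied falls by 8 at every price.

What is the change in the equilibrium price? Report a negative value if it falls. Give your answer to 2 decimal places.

Before the shock: 28 - 3p = 6p - 17 ⇒ 45 = 9p ⇒ p = 5, Q = 13.
The shock moves the curves to Qd = 28 - 3p and Qs = 6p - 25.
New equilibrium: 28 - 3p = 6p - 25 ⇒ 53 = 9p ⇒ p = 53/9 ≈ 5.8889, Q = 31/3 ≈ 10.3333.
Δp = 5.8889 − 5 = +0.89.

+0.89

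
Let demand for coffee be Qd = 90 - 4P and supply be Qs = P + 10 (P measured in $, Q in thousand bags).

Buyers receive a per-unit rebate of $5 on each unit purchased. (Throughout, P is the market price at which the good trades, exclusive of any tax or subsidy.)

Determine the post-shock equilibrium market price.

20

Initially, 90 - 4P = P + 10, so 80 = 5P and P = 16, Q = 26.
Since buyers' out-of-pocket price is the market price minus the rebate, the effective demand curve becomes Qd = 110 - 4P.
Clearing the new market: 110 - 4P = P + 10, so P = 20 and Q = 30.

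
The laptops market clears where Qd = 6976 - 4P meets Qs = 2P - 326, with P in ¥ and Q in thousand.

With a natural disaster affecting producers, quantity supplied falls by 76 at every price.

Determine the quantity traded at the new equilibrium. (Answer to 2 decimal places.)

2057.33

Original equilibrium: 6976 - 4P = 2P - 326 gives 7302 = 6P, so P = 1217 and Q = 2108.
With the change applied: demand Qd = 6976 - 4P, supply Qs = 2P - 402.
Clearing the new market: 6976 - 4P = 2P - 402, so P = 3689/3 ≈ 1229.6667 and Q = 6172/3 ≈ 2057.3333.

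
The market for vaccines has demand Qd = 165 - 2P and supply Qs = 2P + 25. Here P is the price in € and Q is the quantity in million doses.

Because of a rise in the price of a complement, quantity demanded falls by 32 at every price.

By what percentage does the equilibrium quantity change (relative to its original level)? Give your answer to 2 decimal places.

Before the shock: 165 - 2P = 2P + 25 ⇒ 140 = 4P ⇒ P = 35, Q = 95.
The new curves are Qd = 133 - 2P (demand) and Qs = 2P + 25 (supply).
Clearing the new market: 133 - 2P = 2P + 25, so P = 27 and Q = 79.
%ΔQ = (79 − 95) / 95 × 100 = -16.84%.

-16.84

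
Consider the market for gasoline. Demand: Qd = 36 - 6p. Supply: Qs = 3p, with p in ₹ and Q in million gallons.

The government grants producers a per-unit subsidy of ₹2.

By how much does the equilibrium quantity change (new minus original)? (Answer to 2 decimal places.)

+4.00

Initially, 36 - 6p = 3p, so 36 = 9p and p = 4, Q = 12.
Since sellers receive the price plus the subsidy, the effective supply curve becomes Qs = 3p + 6.
New equilibrium: 36 - 6p = 3p + 6 ⇒ 30 = 9p ⇒ p = 10/3 ≈ 3.3333, Q = 16.
ΔQ = 16 − 12 = +4.00.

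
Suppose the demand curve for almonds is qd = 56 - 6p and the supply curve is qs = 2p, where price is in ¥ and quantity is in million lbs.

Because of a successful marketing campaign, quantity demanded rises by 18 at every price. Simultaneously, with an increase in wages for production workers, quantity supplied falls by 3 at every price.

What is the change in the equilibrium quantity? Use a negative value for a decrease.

Original equilibrium: 56 - 6p = 2p gives 56 = 8p, so p = 7 and q = 14.
After the shift, demand is qd = 74 - 6p and supply is qs = 2p - 3.
Clearing the new market: 74 - 6p = 2p - 3, so p = 9.625 and q = 16.25.
Δq = 16.25 − 14 = +2.25.

+2.25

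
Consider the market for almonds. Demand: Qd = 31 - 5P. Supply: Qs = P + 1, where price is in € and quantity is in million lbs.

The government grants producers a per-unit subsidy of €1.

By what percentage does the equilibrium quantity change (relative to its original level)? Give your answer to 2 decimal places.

+13.89

Original equilibrium: 31 - 5P = P + 1 gives 30 = 6P, so P = 5 and Q = 6.
Since sellers receive the price plus the subsidy, the effective supply curve becomes Qs = P + 2.
Clearing the new market: 31 - 5P = P + 2, so P = 29/6 ≈ 4.8333 and Q = 41/6 ≈ 6.8333.
%ΔQ = (6.8333 − 6) / 6 × 100 = +13.89%.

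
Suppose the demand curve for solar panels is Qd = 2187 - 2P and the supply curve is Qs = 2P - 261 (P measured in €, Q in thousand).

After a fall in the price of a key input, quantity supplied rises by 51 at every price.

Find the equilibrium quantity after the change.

Original equilibrium: 2187 - 2P = 2P - 261 gives 2448 = 4P, so P = 612 and Q = 963.
The new curves are Qd = 2187 - 2P (demand) and Qs = 2P - 210 (supply).
Clearing the new market: 2187 - 2P = 2P - 210, so P = 599.25 and Q = 988.5.

988.5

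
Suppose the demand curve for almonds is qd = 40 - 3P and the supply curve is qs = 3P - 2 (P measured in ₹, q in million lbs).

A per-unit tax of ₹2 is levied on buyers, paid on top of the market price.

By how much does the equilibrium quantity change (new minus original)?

-3

Initially, 40 - 3P = 3P - 2, so 42 = 6P and P = 7, q = 19.
Since buyers pay the price plus the tax, the effective demand curve becomes qd = 34 - 3P.
Setting them equal: 34 - 3P = 3P - 2 → 36 = 6P, so P = 6 and q = 16.
Δq = 16 − 19 = -3.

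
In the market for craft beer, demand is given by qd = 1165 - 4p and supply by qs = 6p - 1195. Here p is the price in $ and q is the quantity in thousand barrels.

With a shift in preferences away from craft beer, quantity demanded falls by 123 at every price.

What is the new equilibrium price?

223.7

Before the shock: 1165 - 4p = 6p - 1195 ⇒ 2360 = 10p ⇒ p = 236, q = 221.
With the change applied: demand qd = 1042 - 4p, supply qs = 6p - 1195.
Clearing the new market: 1042 - 4p = 6p - 1195, so p = 223.7 and q = 147.2.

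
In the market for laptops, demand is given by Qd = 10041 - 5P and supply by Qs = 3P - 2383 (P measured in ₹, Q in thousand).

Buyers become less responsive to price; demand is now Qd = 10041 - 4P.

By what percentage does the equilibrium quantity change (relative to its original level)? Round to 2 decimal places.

+29.24

Original equilibrium: 10041 - 5P = 3P - 2383 gives 12424 = 8P, so P = 1553 and Q = 2276.
The new curves are Qd = 10041 - 4P (demand) and Qs = 3P - 2383 (supply).
Equate the new curves: 10041 - 4P = 3P - 2383, giving 12424 = 7P, P = 12424/7 ≈ 1774.8571, Q = 20591/7 ≈ 2941.5714.
%ΔQ = (2941.5714 − 2276) / 2276 × 100 = +29.24%.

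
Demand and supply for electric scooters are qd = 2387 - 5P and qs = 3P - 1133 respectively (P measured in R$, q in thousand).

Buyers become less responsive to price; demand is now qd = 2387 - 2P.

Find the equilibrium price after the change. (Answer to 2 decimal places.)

Initially, 2387 - 5P = 3P - 1133, so 3520 = 8P and P = 440, q = 187.
The shock moves the curves to qd = 2387 - 2P and qs = 3P - 1133.
Equate the new curves: 2387 - 2P = 3P - 1133, giving 3520 = 5P, P = 704, q = 979.

704.00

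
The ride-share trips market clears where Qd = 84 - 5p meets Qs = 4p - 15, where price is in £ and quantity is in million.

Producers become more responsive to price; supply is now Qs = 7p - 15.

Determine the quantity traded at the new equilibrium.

42.75

Original equilibrium: 84 - 5p = 4p - 15 gives 99 = 9p, so p = 11 and Q = 29.
The shock moves the curves to Qd = 84 - 5p and Qs = 7p - 15.
Clearing the new market: 84 - 5p = 7p - 15, so p = 8.25 and Q = 42.75.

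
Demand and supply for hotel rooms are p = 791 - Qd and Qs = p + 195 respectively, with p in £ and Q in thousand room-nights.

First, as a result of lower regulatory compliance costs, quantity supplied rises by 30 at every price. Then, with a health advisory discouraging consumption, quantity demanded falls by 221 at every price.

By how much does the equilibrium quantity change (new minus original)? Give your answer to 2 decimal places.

Initially, 791 - p = p + 195, so 596 = 2p and p = 298, Q = 493.
With the change applied: demand Qd = 570 - p, supply Qs = p + 225.
Equate the new curves: 570 - p = p + 225, giving 345 = 2p, p = 172.5, Q = 397.5.
ΔQ = 397.5 − 493 = -95.50.

-95.50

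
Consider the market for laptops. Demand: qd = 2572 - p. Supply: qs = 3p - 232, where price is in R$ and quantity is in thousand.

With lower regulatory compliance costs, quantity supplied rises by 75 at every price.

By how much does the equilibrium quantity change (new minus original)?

+18.75

Original equilibrium: 2572 - p = 3p - 232 gives 2804 = 4p, so p = 701 and q = 1871.
The new curves are qd = 2572 - p (demand) and qs = 3p - 157 (supply).
Setting them equal: 2572 - p = 3p - 157 → 2729 = 4p, so p = 682.25 and q = 1889.75.
Δq = 1889.75 − 1871 = +18.75.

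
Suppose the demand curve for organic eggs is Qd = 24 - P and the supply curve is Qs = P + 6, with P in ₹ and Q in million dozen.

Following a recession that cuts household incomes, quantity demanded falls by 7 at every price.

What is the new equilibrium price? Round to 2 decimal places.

5.50

Initially, 24 - P = P + 6, so 18 = 2P and P = 9, Q = 15.
After the shift, demand is Qd = 17 - P and supply is Qs = P + 6.
Equate the new curves: 17 - P = P + 6, giving 11 = 2P, P = 5.5, Q = 11.5.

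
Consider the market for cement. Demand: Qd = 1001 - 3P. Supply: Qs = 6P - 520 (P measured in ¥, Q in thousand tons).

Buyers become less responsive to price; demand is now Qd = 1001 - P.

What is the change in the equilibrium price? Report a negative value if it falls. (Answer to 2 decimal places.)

Original equilibrium: 1001 - 3P = 6P - 520 gives 1521 = 9P, so P = 169 and Q = 494.
After the shift, demand is Qd = 1001 - P and supply is Qs = 6P - 520.
Setting them equal: 1001 - P = 6P - 520 → 1521 = 7P, so P = 1521/7 ≈ 217.2857 and Q = 5486/7 ≈ 783.7143.
ΔP = 217.2857 − 169 = +48.29.

+48.29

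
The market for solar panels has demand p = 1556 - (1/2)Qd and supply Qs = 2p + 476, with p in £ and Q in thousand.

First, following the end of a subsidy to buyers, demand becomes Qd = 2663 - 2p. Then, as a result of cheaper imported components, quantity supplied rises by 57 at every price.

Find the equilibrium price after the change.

532.5

Solve the original market: 3112 - 2p = 2p + 476, hence p = 659 and Q = 1794.
The shock moves the curves to Qd = 2663 - 2p and Qs = 2p + 533.
New equilibrium: 2663 - 2p = 2p + 533 ⇒ 2130 = 4p ⇒ p = 532.5, Q = 1598.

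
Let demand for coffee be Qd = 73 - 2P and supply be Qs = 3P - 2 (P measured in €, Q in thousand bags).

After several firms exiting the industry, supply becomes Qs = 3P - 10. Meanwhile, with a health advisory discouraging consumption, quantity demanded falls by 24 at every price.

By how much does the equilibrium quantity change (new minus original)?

-17.6

Before the shock: 73 - 2P = 3P - 2 ⇒ 75 = 5P ⇒ P = 15, Q = 43.
The new curves are Qd = 49 - 2P (demand) and Qs = 3P - 10 (supply).
New equilibrium: 49 - 2P = 3P - 10 ⇒ 59 = 5P ⇒ P = 11.8, Q = 25.4.
ΔQ = 25.4 − 43 = -17.6.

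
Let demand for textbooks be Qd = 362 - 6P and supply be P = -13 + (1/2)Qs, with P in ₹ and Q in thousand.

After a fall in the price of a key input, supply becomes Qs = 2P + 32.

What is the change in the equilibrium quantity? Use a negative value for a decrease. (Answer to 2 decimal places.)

+4.50

Original equilibrium: 362 - 6P = 2P + 26 gives 336 = 8P, so P = 42 and Q = 110.
The new curves are Qd = 362 - 6P (demand) and Qs = 2P + 32 (supply).
New equilibrium: 362 - 6P = 2P + 32 ⇒ 330 = 8P ⇒ P = 41.25, Q = 114.5.
ΔQ = 114.5 − 110 = +4.50.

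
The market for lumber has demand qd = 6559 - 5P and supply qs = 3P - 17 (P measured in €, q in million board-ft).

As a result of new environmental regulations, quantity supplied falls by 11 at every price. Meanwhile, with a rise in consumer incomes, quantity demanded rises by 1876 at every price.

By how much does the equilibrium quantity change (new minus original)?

+696.625

Original equilibrium: 6559 - 5P = 3P - 17 gives 6576 = 8P, so P = 822 and q = 2449.
After the shift, demand is qd = 8435 - 5P and supply is qs = 3P - 28.
Clearing the new market: 8435 - 5P = 3P - 28, so P = 1057.875 and q = 3145.625.
Δq = 3145.625 − 2449 = +696.625.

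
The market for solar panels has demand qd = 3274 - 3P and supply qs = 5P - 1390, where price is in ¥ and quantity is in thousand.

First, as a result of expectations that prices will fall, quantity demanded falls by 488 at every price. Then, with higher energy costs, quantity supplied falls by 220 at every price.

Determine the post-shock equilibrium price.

Before the shock: 3274 - 3P = 5P - 1390 ⇒ 4664 = 8P ⇒ P = 583, q = 1525.
The new curves are qd = 2786 - 3P (demand) and qs = 5P - 1610 (supply).
Clearing the new market: 2786 - 3P = 5P - 1610, so P = 549.5 and q = 1137.5.

549.5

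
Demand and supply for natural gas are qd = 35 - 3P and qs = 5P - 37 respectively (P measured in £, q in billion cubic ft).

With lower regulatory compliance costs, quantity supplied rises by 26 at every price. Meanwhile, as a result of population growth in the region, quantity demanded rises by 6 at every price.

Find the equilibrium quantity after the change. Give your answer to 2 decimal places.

21.50

Before the shock: 35 - 3P = 5P - 37 ⇒ 72 = 8P ⇒ P = 9, q = 8.
After the shift, demand is qd = 41 - 3P and supply is qs = 5P - 11.
Setting them equal: 41 - 3P = 5P - 11 → 52 = 8P, so P = 6.5 and q = 21.5.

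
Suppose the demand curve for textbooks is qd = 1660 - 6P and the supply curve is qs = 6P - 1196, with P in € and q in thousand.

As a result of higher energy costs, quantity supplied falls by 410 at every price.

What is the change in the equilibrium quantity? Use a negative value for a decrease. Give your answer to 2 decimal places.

-205.00

Before the shock: 1660 - 6P = 6P - 1196 ⇒ 2856 = 12P ⇒ P = 238, q = 232.
The shock moves the curves to qd = 1660 - 6P and qs = 6P - 1606.
Clearing the new market: 1660 - 6P = 6P - 1606, so P = 1633/6 ≈ 272.1667 and q = 27.
Δq = 27 − 232 = -205.00.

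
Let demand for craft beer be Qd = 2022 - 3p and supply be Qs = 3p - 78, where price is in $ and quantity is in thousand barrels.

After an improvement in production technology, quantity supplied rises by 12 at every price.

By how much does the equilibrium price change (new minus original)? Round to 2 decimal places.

-2.00

Solve the original market: 2022 - 3p = 3p - 78, hence p = 350 and Q = 972.
The new curves are Qd = 2022 - 3p (demand) and Qs = 3p - 66 (supply).
New equilibrium: 2022 - 3p = 3p - 66 ⇒ 2088 = 6p ⇒ p = 348, Q = 978.
Δp = 348 − 350 = -2.00.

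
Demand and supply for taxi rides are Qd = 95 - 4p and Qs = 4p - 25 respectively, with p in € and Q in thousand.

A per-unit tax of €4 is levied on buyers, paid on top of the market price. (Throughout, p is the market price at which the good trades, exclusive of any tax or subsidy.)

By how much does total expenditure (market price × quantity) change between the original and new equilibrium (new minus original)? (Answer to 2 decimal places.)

Initially, 95 - 4p = 4p - 25, so 120 = 8p and p = 15, Q = 35.
Since buyers pay the price plus the tax, the effective demand curve becomes Qd = 79 - 4p.
Equate the new curves: 79 - 4p = 4p - 25, giving 104 = 8p, p = 13, Q = 27.
Expenditure moves from 15×35 = 525 to 13×27 = 351; change = -174.00.

-174.00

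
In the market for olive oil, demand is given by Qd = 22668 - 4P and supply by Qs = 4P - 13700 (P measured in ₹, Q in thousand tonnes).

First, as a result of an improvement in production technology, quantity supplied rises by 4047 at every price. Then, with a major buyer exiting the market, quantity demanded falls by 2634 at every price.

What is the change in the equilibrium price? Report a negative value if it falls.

-835.125

Solve the original market: 22668 - 4P = 4P - 13700, hence P = 4546 and Q = 4484.
The new curves are Qd = 20034 - 4P (demand) and Qs = 4P - 9653 (supply).
New equilibrium: 20034 - 4P = 4P - 9653 ⇒ 29687 = 8P ⇒ P = 3710.875, Q = 5190.5.
ΔP = 3710.875 − 4546 = -835.125.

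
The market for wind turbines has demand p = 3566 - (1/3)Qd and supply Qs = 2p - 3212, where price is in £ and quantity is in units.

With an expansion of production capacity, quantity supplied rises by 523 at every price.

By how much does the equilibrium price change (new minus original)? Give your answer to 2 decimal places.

Original equilibrium: 10698 - 3p = 2p - 3212 gives 13910 = 5p, so p = 2782 and Q = 2352.
After the shift, demand is Qd = 10698 - 3p and supply is Qs = 2p - 2689.
New equilibrium: 10698 - 3p = 2p - 2689 ⇒ 13387 = 5p ⇒ p = 2677.4, Q = 2665.8.
Δp = 2677.4 − 2782 = -104.60.

-104.60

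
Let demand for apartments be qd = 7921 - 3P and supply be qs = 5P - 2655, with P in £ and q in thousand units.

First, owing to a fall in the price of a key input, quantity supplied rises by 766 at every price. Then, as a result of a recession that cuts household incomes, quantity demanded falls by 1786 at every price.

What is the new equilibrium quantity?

3126

Initially, 7921 - 3P = 5P - 2655, so 10576 = 8P and P = 1322, q = 3955.
After the shift, demand is qd = 6135 - 3P and supply is qs = 5P - 1889.
Equate the new curves: 6135 - 3P = 5P - 1889, giving 8024 = 8P, P = 1003, q = 3126.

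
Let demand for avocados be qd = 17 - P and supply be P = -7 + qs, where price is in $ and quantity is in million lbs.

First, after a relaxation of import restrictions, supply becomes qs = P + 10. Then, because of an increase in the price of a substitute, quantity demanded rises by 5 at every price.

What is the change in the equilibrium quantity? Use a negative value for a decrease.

Original equilibrium: 17 - P = P + 7 gives 10 = 2P, so P = 5 and q = 12.
With the change applied: demand qd = 22 - P, supply qs = P + 10.
Setting them equal: 22 - P = P + 10 → 12 = 2P, so P = 6 and q = 16.
Δq = 16 − 12 = +4.

+4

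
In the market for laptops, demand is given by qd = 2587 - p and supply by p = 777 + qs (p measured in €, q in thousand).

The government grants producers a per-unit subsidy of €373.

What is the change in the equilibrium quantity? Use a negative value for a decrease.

+186.5

Before the shock: 2587 - p = p - 777 ⇒ 3364 = 2p ⇒ p = 1682, q = 905.
Since sellers receive the price plus the subsidy, the effective supply curve becomes qs = p - 404.
Clearing the new market: 2587 - p = p - 404, so p = 1495.5 and q = 1091.5.
Δq = 1091.5 − 905 = +186.5.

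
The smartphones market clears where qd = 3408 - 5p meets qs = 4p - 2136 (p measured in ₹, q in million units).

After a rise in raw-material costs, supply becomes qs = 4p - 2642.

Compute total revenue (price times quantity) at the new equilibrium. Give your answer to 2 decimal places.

31519.75

Initially, 3408 - 5p = 4p - 2136, so 5544 = 9p and p = 616, q = 328.
The shock moves the curves to qd = 3408 - 5p and qs = 4p - 2642.
Equate the new curves: 3408 - 5p = 4p - 2642, giving 6050 = 9p, p = 6050/9 ≈ 672.2222, q = 422/9 ≈ 46.8889.
New expenditure = 672.2222 × 46.8889 = 31519.75.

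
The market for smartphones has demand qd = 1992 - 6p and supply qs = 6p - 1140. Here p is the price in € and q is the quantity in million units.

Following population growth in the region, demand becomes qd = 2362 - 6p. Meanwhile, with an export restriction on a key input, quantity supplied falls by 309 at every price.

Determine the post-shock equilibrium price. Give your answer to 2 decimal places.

Initially, 1992 - 6p = 6p - 1140, so 3132 = 12p and p = 261, q = 426.
After the shift, demand is qd = 2362 - 6p and supply is qs = 6p - 1449.
Clearing the new market: 2362 - 6p = 6p - 1449, so p = 3811/12 ≈ 317.5833 and q = 456.5.

317.58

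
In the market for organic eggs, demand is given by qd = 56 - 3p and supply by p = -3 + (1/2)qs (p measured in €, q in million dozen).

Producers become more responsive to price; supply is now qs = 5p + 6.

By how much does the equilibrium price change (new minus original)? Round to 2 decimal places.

Original equilibrium: 56 - 3p = 2p + 6 gives 50 = 5p, so p = 10 and q = 26.
The new curves are qd = 56 - 3p (demand) and qs = 5p + 6 (supply).
Setting them equal: 56 - 3p = 5p + 6 → 50 = 8p, so p = 6.25 and q = 37.25.
Δp = 6.25 − 10 = -3.75.

-3.75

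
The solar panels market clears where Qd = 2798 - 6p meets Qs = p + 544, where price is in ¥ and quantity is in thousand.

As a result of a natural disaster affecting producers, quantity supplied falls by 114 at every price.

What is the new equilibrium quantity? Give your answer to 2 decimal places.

768.29

Solve the original market: 2798 - 6p = p + 544, hence p = 322 and Q = 866.
With the change applied: demand Qd = 2798 - 6p, supply Qs = p + 430.
Equate the new curves: 2798 - 6p = p + 430, giving 2368 = 7p, p = 2368/7 ≈ 338.2857, Q = 5378/7 ≈ 768.2857.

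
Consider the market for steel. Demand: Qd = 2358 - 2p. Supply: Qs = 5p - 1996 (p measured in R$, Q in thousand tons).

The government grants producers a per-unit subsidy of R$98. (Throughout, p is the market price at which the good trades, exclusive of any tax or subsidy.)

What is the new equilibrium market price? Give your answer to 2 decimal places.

Original equilibrium: 2358 - 2p = 5p - 1996 gives 4354 = 7p, so p = 622 and Q = 1114.
Since sellers receive the price plus the subsidy, the effective supply curve becomes Qs = 5p - 1506.
Equate the new curves: 2358 - 2p = 5p - 1506, giving 3864 = 7p, p = 552, Q = 1254.

552.00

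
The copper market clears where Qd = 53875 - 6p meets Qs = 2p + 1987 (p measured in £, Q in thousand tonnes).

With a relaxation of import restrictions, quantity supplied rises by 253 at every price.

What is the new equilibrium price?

6454.375

Before the shock: 53875 - 6p = 2p + 1987 ⇒ 51888 = 8p ⇒ p = 6486, Q = 14959.
The new curves are Qd = 53875 - 6p (demand) and Qs = 2p + 2240 (supply).
Clearing the new market: 53875 - 6p = 2p + 2240, so p = 6454.375 and Q = 15148.75.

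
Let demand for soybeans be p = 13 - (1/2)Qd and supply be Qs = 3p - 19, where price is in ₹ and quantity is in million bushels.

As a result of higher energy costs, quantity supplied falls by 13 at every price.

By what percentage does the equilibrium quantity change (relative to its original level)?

Solve the original market: 26 - 2p = 3p - 19, hence p = 9 and Q = 8.
After the shift, demand is Qd = 26 - 2p and supply is Qs = 3p - 32.
Clearing the new market: 26 - 2p = 3p - 32, so p = 11.6 and Q = 2.8.
%ΔQ = (2.8 − 8) / 8 × 100 = -65%.

-65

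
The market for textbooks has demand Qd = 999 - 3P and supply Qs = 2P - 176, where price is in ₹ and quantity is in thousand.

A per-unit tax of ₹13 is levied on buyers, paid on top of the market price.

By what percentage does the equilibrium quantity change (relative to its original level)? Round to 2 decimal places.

-5.31

Initially, 999 - 3P = 2P - 176, so 1175 = 5P and P = 235, Q = 294.
Since buyers pay the price plus the tax, the effective demand curve becomes Qd = 960 - 3P.
Clearing the new market: 960 - 3P = 2P - 176, so P = 227.2 and Q = 278.4.
%ΔQ = (278.4 − 294) / 294 × 100 = -5.31%.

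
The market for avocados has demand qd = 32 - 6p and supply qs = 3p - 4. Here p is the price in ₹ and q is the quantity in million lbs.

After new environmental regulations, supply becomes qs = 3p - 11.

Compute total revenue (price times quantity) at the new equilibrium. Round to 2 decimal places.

15.93

Original equilibrium: 32 - 6p = 3p - 4 gives 36 = 9p, so p = 4 and q = 8.
The shock moves the curves to qd = 32 - 6p and qs = 3p - 11.
Equate the new curves: 32 - 6p = 3p - 11, giving 43 = 9p, p = 43/9 ≈ 4.7778, q = 10/3 ≈ 3.3333.
New expenditure = 4.7778 × 3.3333 = 15.93.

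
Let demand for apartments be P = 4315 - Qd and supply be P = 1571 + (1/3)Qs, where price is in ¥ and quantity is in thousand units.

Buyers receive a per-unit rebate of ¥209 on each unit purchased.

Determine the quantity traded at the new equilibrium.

Original equilibrium: 4315 - P = 3P - 4713 gives 9028 = 4P, so P = 2257 and Q = 2058.
Since buyers' out-of-pocket price is the market price minus the rebate, the effective demand curve becomes Qd = 4524 - P.
Clearing the new market: 4524 - P = 3P - 4713, so P = 2309.25 and Q = 2214.75.

2214.75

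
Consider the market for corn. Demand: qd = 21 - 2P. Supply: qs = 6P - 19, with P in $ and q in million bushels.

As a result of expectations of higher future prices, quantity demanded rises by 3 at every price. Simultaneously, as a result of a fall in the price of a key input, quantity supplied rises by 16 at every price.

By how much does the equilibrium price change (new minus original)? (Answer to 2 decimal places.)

Solve the original market: 21 - 2P = 6P - 19, hence P = 5 and q = 11.
The new curves are qd = 24 - 2P (demand) and qs = 6P - 3 (supply).
New equilibrium: 24 - 2P = 6P - 3 ⇒ 27 = 8P ⇒ P = 3.375, q = 17.25.
ΔP = 3.375 − 5 = -1.63.

-1.63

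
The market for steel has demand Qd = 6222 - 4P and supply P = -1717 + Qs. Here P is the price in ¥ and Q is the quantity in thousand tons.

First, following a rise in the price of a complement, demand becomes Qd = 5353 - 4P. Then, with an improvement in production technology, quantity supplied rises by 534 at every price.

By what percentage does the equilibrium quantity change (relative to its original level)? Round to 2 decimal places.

+9.68

Original equilibrium: 6222 - 4P = P + 1717 gives 4505 = 5P, so P = 901 and Q = 2618.
The new curves are Qd = 5353 - 4P (demand) and Qs = P + 2251 (supply).
Setting them equal: 5353 - 4P = P + 2251 → 3102 = 5P, so P = 620.4 and Q = 2871.4.
%ΔQ = (2871.4 − 2618) / 2618 × 100 = +9.68%.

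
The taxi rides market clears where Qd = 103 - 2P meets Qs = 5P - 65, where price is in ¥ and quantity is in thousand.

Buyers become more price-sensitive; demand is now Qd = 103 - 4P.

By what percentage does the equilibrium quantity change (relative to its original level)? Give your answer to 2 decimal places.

Solve the original market: 103 - 2P = 5P - 65, hence P = 24 and Q = 55.
After the shift, demand is Qd = 103 - 4P and supply is Qs = 5P - 65.
New equilibrium: 103 - 4P = 5P - 65 ⇒ 168 = 9P ⇒ P = 56/3 ≈ 18.6667, Q = 85/3 ≈ 28.3333.
%ΔQ = (28.3333 − 55) / 55 × 100 = -48.48%.

-48.48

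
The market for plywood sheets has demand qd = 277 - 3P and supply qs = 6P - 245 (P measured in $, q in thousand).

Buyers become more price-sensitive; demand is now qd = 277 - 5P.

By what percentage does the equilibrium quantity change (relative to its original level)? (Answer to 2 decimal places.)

-61.43

Original equilibrium: 277 - 3P = 6P - 245 gives 522 = 9P, so P = 58 and q = 103.
The shock moves the curves to qd = 277 - 5P and qs = 6P - 245.
Equate the new curves: 277 - 5P = 6P - 245, giving 522 = 11P, P = 522/11 ≈ 47.4545, q = 437/11 ≈ 39.7273.
%Δq = (39.7273 − 103) / 103 × 100 = -61.43%.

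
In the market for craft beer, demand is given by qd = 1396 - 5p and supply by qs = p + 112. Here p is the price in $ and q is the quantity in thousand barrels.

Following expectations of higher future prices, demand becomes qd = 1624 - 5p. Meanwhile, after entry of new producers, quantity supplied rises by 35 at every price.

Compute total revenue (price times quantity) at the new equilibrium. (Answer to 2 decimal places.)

96784.53

Original equilibrium: 1396 - 5p = p + 112 gives 1284 = 6p, so p = 214 and q = 326.
After the shift, demand is qd = 1624 - 5p and supply is qs = p + 147.
Setting them equal: 1624 - 5p = p + 147 → 1477 = 6p, so p = 1477/6 ≈ 246.1667 and q = 2359/6 ≈ 393.1667.
New expenditure = 246.1667 × 393.1667 = 96784.53.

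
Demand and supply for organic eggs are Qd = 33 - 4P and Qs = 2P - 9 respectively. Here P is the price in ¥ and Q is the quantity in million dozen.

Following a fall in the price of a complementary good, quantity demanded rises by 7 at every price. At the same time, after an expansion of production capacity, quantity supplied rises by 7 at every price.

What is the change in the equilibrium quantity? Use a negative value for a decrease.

+7

Before the shock: 33 - 4P = 2P - 9 ⇒ 42 = 6P ⇒ P = 7, Q = 5.
After the shift, demand is Qd = 40 - 4P and supply is Qs = 2P - 2.
Clearing the new market: 40 - 4P = 2P - 2, so P = 7 and Q = 12.
ΔQ = 12 − 5 = +7.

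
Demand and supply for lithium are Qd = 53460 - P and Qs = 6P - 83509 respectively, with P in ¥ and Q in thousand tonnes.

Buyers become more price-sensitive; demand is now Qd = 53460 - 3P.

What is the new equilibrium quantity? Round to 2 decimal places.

Initially, 53460 - P = 6P - 83509, so 136969 = 7P and P = 19567, Q = 33893.
After the shift, demand is Qd = 53460 - 3P and supply is Qs = 6P - 83509.
Clearing the new market: 53460 - 3P = 6P - 83509, so P = 136969/9 ≈ 15218.7778 and Q = 23411/3 ≈ 7803.6667.

7803.67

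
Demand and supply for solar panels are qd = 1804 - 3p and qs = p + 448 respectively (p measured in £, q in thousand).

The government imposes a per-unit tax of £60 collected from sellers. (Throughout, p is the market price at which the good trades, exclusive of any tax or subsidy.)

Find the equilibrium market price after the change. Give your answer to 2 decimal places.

Initially, 1804 - 3p = p + 448, so 1356 = 4p and p = 339, q = 787.
Since sellers keep the price net of the tax, the effective supply curve becomes qs = p + 388.
Equate the new curves: 1804 - 3p = p + 388, giving 1416 = 4p, p = 354, q = 742.

354.00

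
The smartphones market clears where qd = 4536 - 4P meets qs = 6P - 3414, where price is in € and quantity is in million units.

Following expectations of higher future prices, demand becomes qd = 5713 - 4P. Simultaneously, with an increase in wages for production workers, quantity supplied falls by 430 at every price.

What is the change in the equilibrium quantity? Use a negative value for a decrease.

+534.2

Solve the original market: 4536 - 4P = 6P - 3414, hence P = 795 and q = 1356.
The shock moves the curves to qd = 5713 - 4P and qs = 6P - 3844.
Setting them equal: 5713 - 4P = 6P - 3844 → 9557 = 10P, so P = 955.7 and q = 1890.2.
Δq = 1890.2 − 1356 = +534.2.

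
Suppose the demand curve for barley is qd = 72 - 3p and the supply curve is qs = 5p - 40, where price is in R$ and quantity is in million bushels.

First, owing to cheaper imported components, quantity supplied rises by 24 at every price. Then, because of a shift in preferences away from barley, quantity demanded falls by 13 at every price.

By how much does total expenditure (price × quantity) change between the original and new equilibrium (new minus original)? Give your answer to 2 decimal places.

-130.55

Original equilibrium: 72 - 3p = 5p - 40 gives 112 = 8p, so p = 14 and q = 30.
The new curves are qd = 59 - 3p (demand) and qs = 5p - 16 (supply).
Setting them equal: 59 - 3p = 5p - 16 → 75 = 8p, so p = 9.375 and q = 30.875.
Expenditure moves from 14×30 = 420 to 9.375×30.875 = 289.453125; change = -130.55.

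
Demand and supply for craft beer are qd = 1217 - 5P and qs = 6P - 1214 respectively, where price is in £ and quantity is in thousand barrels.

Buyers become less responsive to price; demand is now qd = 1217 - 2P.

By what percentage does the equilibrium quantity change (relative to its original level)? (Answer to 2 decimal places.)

Initially, 1217 - 5P = 6P - 1214, so 2431 = 11P and P = 221, q = 112.
The shock moves the curves to qd = 1217 - 2P and qs = 6P - 1214.
Setting them equal: 1217 - 2P = 6P - 1214 → 2431 = 8P, so P = 303.875 and q = 609.25.
%Δq = (609.25 − 112) / 112 × 100 = +443.97%.

+443.97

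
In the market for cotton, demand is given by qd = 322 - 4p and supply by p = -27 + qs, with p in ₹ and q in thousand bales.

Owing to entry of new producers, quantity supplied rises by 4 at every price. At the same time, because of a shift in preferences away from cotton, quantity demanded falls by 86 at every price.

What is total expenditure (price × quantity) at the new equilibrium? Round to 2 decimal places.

Solve the original market: 322 - 4p = p + 27, hence p = 59 and q = 86.
The shock moves the curves to qd = 236 - 4p and qs = p + 31.
Clearing the new market: 236 - 4p = p + 31, so p = 41 and q = 72.
New expenditure = 41 × 72 = 2952.00.

2952.00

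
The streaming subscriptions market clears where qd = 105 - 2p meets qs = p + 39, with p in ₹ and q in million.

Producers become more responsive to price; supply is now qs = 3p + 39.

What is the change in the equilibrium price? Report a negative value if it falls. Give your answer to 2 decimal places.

-8.80

Original equilibrium: 105 - 2p = p + 39 gives 66 = 3p, so p = 22 and q = 61.
With the change applied: demand qd = 105 - 2p, supply qs = 3p + 39.
Clearing the new market: 105 - 2p = 3p + 39, so p = 13.2 and q = 78.6.
Δp = 13.2 − 22 = -8.80.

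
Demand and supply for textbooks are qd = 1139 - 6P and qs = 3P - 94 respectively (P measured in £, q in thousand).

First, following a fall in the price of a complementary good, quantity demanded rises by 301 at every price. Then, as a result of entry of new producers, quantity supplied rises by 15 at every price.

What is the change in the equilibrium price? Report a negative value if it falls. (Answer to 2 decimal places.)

Solve the original market: 1139 - 6P = 3P - 94, hence P = 137 and q = 317.
The shock moves the curves to qd = 1440 - 6P and qs = 3P - 79.
Setting them equal: 1440 - 6P = 3P - 79 → 1519 = 9P, so P = 1519/9 ≈ 168.7778 and q = 1282/3 ≈ 427.3333.
ΔP = 168.7778 − 137 = +31.78.

+31.78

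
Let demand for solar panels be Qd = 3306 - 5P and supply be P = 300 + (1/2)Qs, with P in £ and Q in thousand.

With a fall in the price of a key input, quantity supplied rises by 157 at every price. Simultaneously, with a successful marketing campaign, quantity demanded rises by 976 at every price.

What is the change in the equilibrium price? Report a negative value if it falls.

Original equilibrium: 3306 - 5P = 2P - 600 gives 3906 = 7P, so P = 558 and Q = 516.
The shock moves the curves to Qd = 4282 - 5P and Qs = 2P - 443.
New equilibrium: 4282 - 5P = 2P - 443 ⇒ 4725 = 7P ⇒ P = 675, Q = 907.
ΔP = 675 − 558 = +117.

+117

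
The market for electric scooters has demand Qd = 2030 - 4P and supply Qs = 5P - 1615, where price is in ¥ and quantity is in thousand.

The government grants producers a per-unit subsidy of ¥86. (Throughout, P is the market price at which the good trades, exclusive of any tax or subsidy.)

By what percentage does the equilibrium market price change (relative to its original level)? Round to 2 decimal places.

Solve the original market: 2030 - 4P = 5P - 1615, hence P = 405 and Q = 410.
Since sellers receive the price plus the subsidy, the effective supply curve becomes Qs = 5P - 1185.
New equilibrium: 2030 - 4P = 5P - 1185 ⇒ 3215 = 9P ⇒ P = 3215/9 ≈ 357.2222, Q = 5410/9 ≈ 601.1111.
%ΔP = (357.2222 − 405) / 405 × 100 = -11.80%.

-11.80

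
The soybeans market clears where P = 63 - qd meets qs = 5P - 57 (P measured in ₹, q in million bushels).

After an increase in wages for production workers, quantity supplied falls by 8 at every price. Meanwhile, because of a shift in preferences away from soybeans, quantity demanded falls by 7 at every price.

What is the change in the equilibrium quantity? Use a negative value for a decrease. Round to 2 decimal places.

-7.17

Initially, 63 - P = 5P - 57, so 120 = 6P and P = 20, q = 43.
After the shift, demand is qd = 56 - P and supply is qs = 5P - 65.
New equilibrium: 56 - P = 5P - 65 ⇒ 121 = 6P ⇒ P = 121/6 ≈ 20.1667, q = 215/6 ≈ 35.8333.
Δq = 35.8333 − 43 = -7.17.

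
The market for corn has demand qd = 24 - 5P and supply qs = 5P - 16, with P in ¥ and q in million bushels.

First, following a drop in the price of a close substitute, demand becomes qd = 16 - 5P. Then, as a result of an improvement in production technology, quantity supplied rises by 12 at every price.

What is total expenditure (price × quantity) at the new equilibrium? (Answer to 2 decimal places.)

Before the shock: 24 - 5P = 5P - 16 ⇒ 40 = 10P ⇒ P = 4, q = 4.
After the shift, demand is qd = 16 - 5P and supply is qs = 5P - 4.
Setting them equal: 16 - 5P = 5P - 4 → 20 = 10P, so P = 2 and q = 6.
New expenditure = 2 × 6 = 12.00.

12.00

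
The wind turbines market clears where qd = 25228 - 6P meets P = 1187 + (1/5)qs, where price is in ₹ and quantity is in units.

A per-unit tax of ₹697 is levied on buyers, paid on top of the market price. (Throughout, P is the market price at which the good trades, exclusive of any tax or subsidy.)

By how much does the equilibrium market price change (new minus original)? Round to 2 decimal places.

-380.18

Original equilibrium: 25228 - 6P = 5P - 5935 gives 31163 = 11P, so P = 2833 and q = 8230.
Since buyers pay the price plus the tax, the effective demand curve becomes qd = 21046 - 6P.
New equilibrium: 21046 - 6P = 5P - 5935 ⇒ 26981 = 11P ⇒ P = 26981/11 ≈ 2452.8182, q = 69620/11 ≈ 6329.0909.
ΔP = 2452.8182 − 2833 = -380.18.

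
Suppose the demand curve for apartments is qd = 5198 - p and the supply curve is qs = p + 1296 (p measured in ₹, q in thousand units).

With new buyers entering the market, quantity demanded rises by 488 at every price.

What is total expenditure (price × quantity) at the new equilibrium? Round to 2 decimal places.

Initially, 5198 - p = p + 1296, so 3902 = 2p and p = 1951, q = 3247.
The shock moves the curves to qd = 5686 - p and qs = p + 1296.
Equate the new curves: 5686 - p = p + 1296, giving 4390 = 2p, p = 2195, q = 3491.
New expenditure = 2195 × 3491 = 7662745.00.

7662745.00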